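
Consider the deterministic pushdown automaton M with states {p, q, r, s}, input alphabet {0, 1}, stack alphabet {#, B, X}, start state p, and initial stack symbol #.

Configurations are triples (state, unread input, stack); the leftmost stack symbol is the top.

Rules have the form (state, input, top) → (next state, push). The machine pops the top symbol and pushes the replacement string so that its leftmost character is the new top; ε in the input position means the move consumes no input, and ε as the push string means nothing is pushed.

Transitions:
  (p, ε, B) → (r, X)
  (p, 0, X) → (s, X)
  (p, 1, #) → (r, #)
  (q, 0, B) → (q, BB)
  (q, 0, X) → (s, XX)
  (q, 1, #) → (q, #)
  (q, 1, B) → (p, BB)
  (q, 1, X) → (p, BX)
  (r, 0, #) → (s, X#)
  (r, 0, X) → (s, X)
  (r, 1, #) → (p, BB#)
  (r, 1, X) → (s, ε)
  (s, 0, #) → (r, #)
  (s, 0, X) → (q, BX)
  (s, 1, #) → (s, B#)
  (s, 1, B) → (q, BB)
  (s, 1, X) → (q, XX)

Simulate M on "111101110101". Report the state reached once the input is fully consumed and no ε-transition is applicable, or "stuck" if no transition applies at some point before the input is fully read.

q

(p, 111101110101, #)
  read 1, top #: go to r, push # → (r, 11101110101, #)
  read 1, top #: go to p, push BB# → (p, 1101110101, BB#)
  ε-move, top B: go to r, push X → (r, 1101110101, XB#)
  read 1, top X: go to s, push ε → (s, 101110101, B#)
  read 1, top B: go to q, push BB → (q, 01110101, BB#)
  read 0, top B: go to q, push BB → (q, 1110101, BBB#)
  read 1, top B: go to p, push BB → (p, 110101, BBBB#)
  ε-move, top B: go to r, push X → (r, 110101, XBBB#)
  read 1, top X: go to s, push ε → (s, 10101, BBB#)
  read 1, top B: go to q, push BB → (q, 0101, BBBB#)
  read 0, top B: go to q, push BB → (q, 101, BBBBB#)
  read 1, top B: go to p, push BB → (p, 01, BBBBBB#)
  ε-move, top B: go to r, push X → (r, 01, XBBBBB#)
  read 0, top X: go to s, push X → (s, 1, XBBBBB#)
  read 1, top X: go to q, push XX → (q, ε, XXBBBBB#)
All input consumed; M is in state q.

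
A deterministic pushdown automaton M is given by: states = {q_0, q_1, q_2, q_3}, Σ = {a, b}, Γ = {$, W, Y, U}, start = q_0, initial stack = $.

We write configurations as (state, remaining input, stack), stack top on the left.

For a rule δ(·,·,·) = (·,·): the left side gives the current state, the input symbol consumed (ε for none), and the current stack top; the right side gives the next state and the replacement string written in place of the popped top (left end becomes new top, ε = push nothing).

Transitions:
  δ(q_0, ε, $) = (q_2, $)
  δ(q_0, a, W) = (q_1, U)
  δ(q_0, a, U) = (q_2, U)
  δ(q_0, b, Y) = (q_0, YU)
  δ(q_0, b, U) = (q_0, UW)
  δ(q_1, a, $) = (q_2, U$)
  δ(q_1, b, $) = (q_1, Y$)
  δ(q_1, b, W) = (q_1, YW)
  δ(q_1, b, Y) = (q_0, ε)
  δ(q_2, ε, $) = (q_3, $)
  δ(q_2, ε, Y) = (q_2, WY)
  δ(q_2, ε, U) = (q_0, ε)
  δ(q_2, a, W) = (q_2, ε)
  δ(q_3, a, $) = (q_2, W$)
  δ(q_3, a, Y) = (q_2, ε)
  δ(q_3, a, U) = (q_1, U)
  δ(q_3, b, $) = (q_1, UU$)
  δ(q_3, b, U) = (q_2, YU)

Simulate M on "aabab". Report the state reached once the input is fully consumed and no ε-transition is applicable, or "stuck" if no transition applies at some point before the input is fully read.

(q_0, aabab, $)
  ε-move, top $: go to q_2, push $ → (q_2, aabab, $)
  ε-move, top $: go to q_3, push $ → (q_3, aabab, $)
  read a, top $: go to q_2, push W$ → (q_2, abab, W$)
  read a, top W: go to q_2, push ε → (q_2, bab, $)
  ε-move, top $: go to q_3, push $ → (q_3, bab, $)
  read b, top $: go to q_1, push UU$ → (q_1, ab, UU$)
No transition for (q_1, a, top U); M blocks with input ab remaining.

stuck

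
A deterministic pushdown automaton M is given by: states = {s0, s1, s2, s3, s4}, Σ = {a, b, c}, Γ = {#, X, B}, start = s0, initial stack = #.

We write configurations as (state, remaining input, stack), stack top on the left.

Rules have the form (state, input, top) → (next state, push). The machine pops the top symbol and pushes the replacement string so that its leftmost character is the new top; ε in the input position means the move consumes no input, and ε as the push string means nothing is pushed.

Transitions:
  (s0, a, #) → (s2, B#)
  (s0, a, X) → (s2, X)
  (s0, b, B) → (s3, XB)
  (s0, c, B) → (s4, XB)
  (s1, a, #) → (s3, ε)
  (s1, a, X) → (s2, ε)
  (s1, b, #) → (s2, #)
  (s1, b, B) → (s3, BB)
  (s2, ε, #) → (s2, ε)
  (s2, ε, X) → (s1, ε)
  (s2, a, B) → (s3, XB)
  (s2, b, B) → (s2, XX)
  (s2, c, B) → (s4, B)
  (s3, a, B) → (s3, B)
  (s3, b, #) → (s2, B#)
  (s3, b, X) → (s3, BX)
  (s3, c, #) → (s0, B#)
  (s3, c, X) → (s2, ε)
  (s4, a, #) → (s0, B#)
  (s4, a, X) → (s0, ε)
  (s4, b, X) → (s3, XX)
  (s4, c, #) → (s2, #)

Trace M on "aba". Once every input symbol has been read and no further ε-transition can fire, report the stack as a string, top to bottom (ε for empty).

ε

(s0, aba, #) ⊢ (s2, ba, B#) ⊢ (s2, a, XX#) ⊢ (s1, a, X#) ⊢ (s2, ε, #) ⊢ (s2, ε, ε)
All input consumed in state s2 with stack ε.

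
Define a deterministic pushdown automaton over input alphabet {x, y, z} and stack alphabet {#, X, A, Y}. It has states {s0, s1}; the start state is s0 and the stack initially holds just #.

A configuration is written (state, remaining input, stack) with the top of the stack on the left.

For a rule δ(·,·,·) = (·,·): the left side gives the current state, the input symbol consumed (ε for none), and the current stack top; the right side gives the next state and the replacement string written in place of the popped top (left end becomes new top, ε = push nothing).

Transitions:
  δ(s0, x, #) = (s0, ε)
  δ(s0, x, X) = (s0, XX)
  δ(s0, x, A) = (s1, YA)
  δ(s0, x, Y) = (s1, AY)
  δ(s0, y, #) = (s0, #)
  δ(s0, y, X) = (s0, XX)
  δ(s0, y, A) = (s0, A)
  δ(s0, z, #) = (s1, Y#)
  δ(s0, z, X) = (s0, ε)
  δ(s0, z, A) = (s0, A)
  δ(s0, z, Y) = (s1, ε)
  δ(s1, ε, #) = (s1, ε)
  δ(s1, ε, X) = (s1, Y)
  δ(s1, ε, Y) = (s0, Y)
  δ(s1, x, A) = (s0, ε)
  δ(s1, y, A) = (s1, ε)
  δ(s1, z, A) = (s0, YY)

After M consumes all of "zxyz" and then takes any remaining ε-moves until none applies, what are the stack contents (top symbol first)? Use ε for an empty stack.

(s0, zxyz, #)
  read z, top #: go to s1, push Y# → (s1, xyz, Y#)
  ε-move, top Y: go to s0, push Y → (s0, xyz, Y#)
  read x, top Y: go to s1, push AY → (s1, yz, AY#)
  read y, top A: go to s1, push ε → (s1, z, Y#)
  ε-move, top Y: go to s0, push Y → (s0, z, Y#)
  read z, top Y: go to s1, push ε → (s1, ε, #)
  ε-move, top #: go to s1, push ε → (s1, ε, ε)
All input consumed in state s1 with stack ε.

ε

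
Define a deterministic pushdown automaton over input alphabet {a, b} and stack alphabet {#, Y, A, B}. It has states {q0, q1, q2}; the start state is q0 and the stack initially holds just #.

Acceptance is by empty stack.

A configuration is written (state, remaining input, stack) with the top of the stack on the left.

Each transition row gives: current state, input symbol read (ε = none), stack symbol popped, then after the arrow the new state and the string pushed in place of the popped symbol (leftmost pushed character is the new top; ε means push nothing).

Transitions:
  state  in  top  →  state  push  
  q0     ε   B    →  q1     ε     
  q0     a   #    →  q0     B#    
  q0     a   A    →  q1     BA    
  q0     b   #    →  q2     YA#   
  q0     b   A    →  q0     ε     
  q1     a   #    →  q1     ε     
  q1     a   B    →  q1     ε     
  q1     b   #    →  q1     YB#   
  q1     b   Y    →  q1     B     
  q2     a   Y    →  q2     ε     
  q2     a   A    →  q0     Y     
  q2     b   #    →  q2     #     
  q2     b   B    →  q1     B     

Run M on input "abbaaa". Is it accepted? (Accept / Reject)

(q0, abbaaa, #)
  read a, top #: go to q0, push B# → (q0, bbaaa, B#)
  ε-move, top B: go to q1, push ε → (q1, bbaaa, #)
  read b, top #: go to q1, push YB# → (q1, baaa, YB#)
  read b, top Y: go to q1, push B → (q1, aaa, BB#)
  read a, top B: go to q1, push ε → (q1, aa, B#)
  read a, top B: go to q1, push ε → (q1, a, #)
  read a, top #: go to q1, push ε → (q1, ε, ε)
All input consumed and the stack is empty.

Accept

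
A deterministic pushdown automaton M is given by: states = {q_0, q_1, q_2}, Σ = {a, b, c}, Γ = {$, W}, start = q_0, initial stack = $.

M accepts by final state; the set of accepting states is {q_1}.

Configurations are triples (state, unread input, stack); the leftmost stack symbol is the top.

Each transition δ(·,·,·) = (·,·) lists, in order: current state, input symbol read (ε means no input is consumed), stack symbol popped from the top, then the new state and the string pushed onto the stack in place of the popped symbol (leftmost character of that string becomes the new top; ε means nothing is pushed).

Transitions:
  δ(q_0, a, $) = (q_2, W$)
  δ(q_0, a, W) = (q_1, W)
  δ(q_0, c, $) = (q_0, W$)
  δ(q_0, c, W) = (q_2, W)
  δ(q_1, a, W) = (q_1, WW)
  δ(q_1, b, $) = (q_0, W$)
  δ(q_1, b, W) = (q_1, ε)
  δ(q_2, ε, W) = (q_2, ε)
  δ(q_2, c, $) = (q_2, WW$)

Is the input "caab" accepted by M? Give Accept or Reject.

Accept

(q_0, caab, $)
  read c, top $: go to q_0, push W$ → (q_0, aab, W$)
  read a, top W: go to q_1, push W → (q_1, ab, W$)
  read a, top W: go to q_1, push WW → (q_1, b, WW$)
  read b, top W: go to q_1, push ε → (q_1, ε, W$)
All input consumed; state q_1 ∈ F.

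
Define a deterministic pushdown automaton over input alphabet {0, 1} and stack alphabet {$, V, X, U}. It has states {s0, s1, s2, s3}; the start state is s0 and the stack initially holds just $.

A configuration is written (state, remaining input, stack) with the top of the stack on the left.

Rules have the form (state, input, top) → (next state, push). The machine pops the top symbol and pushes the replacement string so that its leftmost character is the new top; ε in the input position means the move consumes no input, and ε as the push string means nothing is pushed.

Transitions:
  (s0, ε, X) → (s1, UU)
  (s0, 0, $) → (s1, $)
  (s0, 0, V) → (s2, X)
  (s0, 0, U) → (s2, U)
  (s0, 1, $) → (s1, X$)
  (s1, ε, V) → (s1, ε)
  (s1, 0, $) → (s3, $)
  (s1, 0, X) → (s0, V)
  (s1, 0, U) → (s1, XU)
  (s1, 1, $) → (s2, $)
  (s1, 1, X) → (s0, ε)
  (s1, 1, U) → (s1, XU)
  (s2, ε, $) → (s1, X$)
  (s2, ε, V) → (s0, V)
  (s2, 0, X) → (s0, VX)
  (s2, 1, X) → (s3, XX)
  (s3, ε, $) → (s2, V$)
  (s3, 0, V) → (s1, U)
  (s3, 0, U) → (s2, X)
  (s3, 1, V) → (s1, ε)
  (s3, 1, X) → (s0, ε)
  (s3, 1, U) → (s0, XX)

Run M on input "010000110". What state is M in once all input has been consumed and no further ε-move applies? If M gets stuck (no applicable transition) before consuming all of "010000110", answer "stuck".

s1

(s0, 010000110, $)
  read 0, top $: go to s1, push $ → (s1, 10000110, $)
  read 1, top $: go to s2, push $ → (s2, 0000110, $)
  ε-move, top $: go to s1, push X$ → (s1, 0000110, X$)
  read 0, top X: go to s0, push V → (s0, 000110, V$)
  read 0, top V: go to s2, push X → (s2, 00110, X$)
  read 0, top X: go to s0, push VX → (s0, 0110, VX$)
  read 0, top V: go to s2, push X → (s2, 110, XX$)
  read 1, top X: go to s3, push XX → (s3, 10, XXX$)
  read 1, top X: go to s0, push ε → (s0, 0, XX$)
  ε-move, top X: go to s1, push UU → (s1, 0, UUX$)
  read 0, top U: go to s1, push XU → (s1, ε, XUUX$)
All input consumed; M is in state s1.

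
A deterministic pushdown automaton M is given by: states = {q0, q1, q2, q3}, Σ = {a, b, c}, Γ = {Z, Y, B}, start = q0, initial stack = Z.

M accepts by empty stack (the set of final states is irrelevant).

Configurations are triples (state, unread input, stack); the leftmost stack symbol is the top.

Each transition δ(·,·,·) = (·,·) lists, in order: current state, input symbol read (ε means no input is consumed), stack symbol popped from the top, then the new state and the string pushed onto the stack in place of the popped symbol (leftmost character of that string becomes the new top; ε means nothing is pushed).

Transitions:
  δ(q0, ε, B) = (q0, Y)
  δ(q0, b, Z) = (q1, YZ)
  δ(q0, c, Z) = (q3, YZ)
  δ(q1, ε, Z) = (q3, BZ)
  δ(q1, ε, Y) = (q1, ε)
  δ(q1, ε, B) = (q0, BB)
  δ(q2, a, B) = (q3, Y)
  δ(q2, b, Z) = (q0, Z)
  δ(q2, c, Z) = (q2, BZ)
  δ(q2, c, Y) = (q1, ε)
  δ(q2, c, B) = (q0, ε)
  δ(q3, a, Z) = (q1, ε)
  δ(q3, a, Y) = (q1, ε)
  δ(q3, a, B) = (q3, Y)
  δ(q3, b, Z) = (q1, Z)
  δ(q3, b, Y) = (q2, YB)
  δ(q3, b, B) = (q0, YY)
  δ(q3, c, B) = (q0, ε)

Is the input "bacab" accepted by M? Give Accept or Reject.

(q0, bacab, Z)
  read b, top Z: go to q1, push YZ → (q1, acab, YZ)
  ε-move, top Y: go to q1, push ε → (q1, acab, Z)
  ε-move, top Z: go to q3, push BZ → (q3, acab, BZ)
  read a, top B: go to q3, push Y → (q3, cab, YZ)
No transition applies at (q3, cab, YZ); input not fully consumed.

Reject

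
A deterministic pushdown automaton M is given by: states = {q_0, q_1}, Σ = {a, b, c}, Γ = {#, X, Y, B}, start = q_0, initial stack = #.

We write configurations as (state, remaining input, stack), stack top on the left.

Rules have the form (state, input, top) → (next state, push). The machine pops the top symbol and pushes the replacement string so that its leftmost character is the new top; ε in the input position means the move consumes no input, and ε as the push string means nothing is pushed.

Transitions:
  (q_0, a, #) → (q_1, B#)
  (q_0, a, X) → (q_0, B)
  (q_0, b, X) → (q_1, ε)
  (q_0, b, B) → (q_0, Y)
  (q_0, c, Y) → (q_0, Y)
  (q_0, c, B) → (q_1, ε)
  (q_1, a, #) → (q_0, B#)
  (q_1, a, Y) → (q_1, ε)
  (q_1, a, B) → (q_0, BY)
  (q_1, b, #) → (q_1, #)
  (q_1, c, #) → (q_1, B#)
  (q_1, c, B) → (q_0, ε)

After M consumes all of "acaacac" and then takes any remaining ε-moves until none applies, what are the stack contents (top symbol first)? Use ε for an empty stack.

B#

(q_0, acaacac, #)
  read a, top #: go to q_1, push B# → (q_1, caacac, B#)
  read c, top B: go to q_0, push ε → (q_0, aacac, #)
  read a, top #: go to q_1, push B# → (q_1, acac, B#)
  read a, top B: go to q_0, push BY → (q_0, cac, BY#)
  read c, top B: go to q_1, push ε → (q_1, ac, Y#)
  read a, top Y: go to q_1, push ε → (q_1, c, #)
  read c, top #: go to q_1, push B# → (q_1, ε, B#)
All input consumed in state q_1 with stack B#.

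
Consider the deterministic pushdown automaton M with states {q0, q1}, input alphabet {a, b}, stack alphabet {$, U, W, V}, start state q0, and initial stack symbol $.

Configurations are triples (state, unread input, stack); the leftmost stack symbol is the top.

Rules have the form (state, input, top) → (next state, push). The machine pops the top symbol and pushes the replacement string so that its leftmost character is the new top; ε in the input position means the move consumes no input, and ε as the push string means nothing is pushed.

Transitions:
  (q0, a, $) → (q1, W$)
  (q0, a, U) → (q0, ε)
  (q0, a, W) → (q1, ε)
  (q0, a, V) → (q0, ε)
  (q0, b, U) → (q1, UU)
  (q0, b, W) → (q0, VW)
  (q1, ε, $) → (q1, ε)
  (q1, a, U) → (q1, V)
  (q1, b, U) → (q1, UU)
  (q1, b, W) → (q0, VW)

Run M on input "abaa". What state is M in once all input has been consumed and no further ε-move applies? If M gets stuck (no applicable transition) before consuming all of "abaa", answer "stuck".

q1

(q0, abaa, $) ⊢ (q1, baa, W$) ⊢ (q0, aa, VW$) ⊢ (q0, a, W$) ⊢ (q1, ε, $) ⊢ (q1, ε, ε)
All input consumed; M is in state q1.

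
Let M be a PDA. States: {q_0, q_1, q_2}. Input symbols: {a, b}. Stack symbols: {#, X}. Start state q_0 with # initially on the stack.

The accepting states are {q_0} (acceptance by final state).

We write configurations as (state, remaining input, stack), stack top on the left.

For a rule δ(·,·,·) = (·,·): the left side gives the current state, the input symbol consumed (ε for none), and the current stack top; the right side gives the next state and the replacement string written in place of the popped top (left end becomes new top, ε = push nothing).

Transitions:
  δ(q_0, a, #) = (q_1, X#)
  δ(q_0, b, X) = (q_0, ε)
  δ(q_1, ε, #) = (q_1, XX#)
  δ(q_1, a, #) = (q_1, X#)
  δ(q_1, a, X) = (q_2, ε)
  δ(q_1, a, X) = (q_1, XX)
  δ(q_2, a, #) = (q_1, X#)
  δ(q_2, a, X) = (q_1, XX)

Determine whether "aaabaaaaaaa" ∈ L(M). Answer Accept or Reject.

No computation consumes all input and reaches a final state.

Reject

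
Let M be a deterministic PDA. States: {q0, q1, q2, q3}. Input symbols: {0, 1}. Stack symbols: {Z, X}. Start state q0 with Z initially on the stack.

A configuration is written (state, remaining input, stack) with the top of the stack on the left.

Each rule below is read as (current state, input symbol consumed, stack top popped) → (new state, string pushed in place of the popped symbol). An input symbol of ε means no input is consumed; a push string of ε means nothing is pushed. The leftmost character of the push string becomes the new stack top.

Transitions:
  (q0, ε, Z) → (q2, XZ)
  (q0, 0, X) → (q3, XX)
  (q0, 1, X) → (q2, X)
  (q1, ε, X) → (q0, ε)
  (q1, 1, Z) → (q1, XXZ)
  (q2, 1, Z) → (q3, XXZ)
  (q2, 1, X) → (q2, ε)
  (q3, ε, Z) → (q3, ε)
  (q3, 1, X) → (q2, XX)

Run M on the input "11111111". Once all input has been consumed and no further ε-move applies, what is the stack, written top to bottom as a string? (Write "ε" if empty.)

XXXZ

(q0, 11111111, Z) ⊢ (q2, 11111111, XZ) ⊢ (q2, 1111111, Z) ⊢ (q3, 111111, XXZ) ⊢ (q2, 11111, XXXZ) ⊢ (q2, 1111, XXZ) ⊢ (q2, 111, XZ) ⊢ (q2, 11, Z) ⊢ (q3, 1, XXZ) ⊢ (q2, ε, XXXZ)
All input consumed in state q2 with stack XXXZ.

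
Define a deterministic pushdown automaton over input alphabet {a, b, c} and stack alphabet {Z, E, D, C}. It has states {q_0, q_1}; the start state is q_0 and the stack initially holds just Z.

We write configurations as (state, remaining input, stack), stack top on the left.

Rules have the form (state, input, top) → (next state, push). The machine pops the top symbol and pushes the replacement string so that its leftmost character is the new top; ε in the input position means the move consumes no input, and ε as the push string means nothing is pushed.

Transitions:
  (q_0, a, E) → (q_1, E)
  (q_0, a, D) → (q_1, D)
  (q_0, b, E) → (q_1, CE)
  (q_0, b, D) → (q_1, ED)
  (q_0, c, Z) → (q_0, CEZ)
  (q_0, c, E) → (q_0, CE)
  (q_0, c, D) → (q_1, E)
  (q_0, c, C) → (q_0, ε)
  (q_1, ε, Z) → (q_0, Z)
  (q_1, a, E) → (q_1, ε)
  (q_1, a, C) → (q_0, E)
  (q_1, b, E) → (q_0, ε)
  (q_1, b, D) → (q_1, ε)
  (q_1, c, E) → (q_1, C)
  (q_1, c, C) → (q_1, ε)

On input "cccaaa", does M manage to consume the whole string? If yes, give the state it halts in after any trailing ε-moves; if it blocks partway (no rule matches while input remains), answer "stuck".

stuck

(q_0, cccaaa, Z)
  read c, top Z: go to q_0, push CEZ → (q_0, ccaaa, CEZ)
  read c, top C: go to q_0, push ε → (q_0, caaa, EZ)
  read c, top E: go to q_0, push CE → (q_0, aaa, CEZ)
No transition for (q_0, a, top C); M blocks with input aaa remaining.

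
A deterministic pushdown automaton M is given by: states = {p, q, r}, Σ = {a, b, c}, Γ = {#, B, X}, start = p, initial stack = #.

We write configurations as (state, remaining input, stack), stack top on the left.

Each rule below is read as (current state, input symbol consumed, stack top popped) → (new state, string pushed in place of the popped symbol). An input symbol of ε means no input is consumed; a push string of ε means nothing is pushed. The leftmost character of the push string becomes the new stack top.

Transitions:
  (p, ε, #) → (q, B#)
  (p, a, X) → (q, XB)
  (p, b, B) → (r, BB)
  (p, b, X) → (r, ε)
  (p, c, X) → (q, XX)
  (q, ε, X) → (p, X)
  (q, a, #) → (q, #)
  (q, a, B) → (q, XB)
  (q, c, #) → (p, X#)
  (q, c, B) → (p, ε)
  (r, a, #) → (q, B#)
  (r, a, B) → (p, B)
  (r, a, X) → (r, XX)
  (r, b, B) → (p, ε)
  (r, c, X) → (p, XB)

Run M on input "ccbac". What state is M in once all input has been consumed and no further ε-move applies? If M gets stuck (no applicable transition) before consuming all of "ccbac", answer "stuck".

stuck

(p, ccbac, #)
  ε-move, top #: go to q, push B# → (q, ccbac, B#)
  read c, top B: go to p, push ε → (p, cbac, #)
  ε-move, top #: go to q, push B# → (q, cbac, B#)
  read c, top B: go to p, push ε → (p, bac, #)
  ε-move, top #: go to q, push B# → (q, bac, B#)
No transition for (q, b, top B); M blocks with input bac remaining.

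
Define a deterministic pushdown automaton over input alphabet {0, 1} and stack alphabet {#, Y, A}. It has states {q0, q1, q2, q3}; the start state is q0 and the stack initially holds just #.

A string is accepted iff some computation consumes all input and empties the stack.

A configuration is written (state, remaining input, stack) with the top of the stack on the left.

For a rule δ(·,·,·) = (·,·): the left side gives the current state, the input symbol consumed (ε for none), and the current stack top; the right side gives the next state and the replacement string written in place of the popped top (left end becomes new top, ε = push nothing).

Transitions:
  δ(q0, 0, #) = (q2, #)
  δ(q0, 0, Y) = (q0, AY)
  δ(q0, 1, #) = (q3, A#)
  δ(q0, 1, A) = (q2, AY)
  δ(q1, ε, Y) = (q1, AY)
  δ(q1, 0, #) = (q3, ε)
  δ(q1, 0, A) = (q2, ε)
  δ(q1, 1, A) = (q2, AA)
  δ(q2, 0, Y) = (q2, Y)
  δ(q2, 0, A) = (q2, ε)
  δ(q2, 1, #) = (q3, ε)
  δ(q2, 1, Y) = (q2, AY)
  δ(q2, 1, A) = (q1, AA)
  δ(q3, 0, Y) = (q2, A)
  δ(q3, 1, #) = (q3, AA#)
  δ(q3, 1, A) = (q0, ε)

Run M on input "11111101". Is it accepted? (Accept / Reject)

Accept

(q0, 11111101, #) ⊢ (q3, 1111101, A#) ⊢ (q0, 111101, #) ⊢ (q3, 11101, A#) ⊢ (q0, 1101, #) ⊢ (q3, 101, A#) ⊢ (q0, 01, #) ⊢ (q2, 1, #) ⊢ (q3, ε, ε)
All input consumed and the stack is empty.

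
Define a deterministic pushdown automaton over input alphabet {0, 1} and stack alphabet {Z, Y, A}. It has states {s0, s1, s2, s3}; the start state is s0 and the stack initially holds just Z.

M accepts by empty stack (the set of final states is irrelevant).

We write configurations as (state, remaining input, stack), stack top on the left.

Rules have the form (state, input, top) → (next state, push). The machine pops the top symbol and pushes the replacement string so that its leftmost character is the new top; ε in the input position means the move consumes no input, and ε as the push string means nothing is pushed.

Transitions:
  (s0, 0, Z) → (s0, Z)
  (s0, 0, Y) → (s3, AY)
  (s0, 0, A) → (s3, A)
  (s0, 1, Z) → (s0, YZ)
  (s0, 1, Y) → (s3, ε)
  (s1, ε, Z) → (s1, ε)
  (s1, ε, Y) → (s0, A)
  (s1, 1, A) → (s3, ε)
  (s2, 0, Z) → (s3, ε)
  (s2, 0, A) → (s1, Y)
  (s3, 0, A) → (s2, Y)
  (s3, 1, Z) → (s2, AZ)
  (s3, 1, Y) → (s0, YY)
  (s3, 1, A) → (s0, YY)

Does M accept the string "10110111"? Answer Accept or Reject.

(s0, 10110111, Z)
  read 1, top Z: go to s0, push YZ → (s0, 0110111, YZ)
  read 0, top Y: go to s3, push AY → (s3, 110111, AYZ)
  read 1, top A: go to s0, push YY → (s0, 10111, YYYZ)
  read 1, top Y: go to s3, push ε → (s3, 0111, YYZ)
No transition applies at (s3, 0111, YYZ); input not fully consumed.

Reject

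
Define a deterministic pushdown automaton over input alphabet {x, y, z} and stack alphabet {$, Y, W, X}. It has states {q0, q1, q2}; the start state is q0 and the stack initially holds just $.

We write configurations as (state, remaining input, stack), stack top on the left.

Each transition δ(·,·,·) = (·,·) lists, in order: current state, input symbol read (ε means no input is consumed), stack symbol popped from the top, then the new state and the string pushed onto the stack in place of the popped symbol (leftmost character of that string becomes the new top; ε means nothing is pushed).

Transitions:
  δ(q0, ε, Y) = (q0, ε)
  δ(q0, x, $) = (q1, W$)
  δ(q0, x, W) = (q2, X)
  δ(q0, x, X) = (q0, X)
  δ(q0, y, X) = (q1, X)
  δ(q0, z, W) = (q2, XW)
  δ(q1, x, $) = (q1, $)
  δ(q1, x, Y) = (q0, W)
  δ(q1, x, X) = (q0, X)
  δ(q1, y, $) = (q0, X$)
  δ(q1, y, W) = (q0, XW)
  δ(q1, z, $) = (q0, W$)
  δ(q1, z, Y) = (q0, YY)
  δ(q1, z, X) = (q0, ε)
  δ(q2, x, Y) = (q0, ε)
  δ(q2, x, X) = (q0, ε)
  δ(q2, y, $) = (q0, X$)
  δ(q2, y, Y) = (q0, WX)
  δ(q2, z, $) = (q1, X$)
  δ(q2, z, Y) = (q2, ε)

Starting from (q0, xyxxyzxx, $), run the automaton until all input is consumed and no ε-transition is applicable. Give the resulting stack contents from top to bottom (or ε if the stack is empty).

$

(q0, xyxxyzxx, $)
  read x, top $: go to q1, push W$ → (q1, yxxyzxx, W$)
  read y, top W: go to q0, push XW → (q0, xxyzxx, XW$)
  read x, top X: go to q0, push X → (q0, xyzxx, XW$)
  read x, top X: go to q0, push X → (q0, yzxx, XW$)
  read y, top X: go to q1, push X → (q1, zxx, XW$)
  read z, top X: go to q0, push ε → (q0, xx, W$)
  read x, top W: go to q2, push X → (q2, x, X$)
  read x, top X: go to q0, push ε → (q0, ε, $)
All input consumed in state q0 with stack $.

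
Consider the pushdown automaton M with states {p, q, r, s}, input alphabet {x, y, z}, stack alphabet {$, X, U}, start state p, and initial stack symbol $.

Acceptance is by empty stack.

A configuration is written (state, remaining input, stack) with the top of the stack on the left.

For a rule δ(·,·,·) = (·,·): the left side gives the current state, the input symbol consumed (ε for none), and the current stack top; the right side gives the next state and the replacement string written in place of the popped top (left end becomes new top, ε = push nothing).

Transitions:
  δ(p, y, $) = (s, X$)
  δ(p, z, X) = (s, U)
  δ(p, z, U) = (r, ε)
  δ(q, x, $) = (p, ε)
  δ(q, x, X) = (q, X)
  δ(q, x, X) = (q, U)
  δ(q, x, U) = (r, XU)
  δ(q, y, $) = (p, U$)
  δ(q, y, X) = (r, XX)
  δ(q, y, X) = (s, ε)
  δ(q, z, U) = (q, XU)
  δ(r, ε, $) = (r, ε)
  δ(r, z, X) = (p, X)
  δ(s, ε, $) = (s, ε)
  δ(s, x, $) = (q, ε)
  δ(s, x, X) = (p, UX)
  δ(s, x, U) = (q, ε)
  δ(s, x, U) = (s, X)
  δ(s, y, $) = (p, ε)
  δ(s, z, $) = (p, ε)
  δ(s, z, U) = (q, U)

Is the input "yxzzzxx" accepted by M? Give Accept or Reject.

Accept

One accepting computation: (p, yxzzzxx, $) ⊢ (s, xzzzxx, X$) ⊢ (p, zzzxx, UX$) ⊢ (r, zzxx, X$) ⊢ (p, zxx, X$) ⊢ (s, xx, U$) ⊢ (q, x, $) ⊢ (p, ε, ε)
All input consumed and the stack is empty.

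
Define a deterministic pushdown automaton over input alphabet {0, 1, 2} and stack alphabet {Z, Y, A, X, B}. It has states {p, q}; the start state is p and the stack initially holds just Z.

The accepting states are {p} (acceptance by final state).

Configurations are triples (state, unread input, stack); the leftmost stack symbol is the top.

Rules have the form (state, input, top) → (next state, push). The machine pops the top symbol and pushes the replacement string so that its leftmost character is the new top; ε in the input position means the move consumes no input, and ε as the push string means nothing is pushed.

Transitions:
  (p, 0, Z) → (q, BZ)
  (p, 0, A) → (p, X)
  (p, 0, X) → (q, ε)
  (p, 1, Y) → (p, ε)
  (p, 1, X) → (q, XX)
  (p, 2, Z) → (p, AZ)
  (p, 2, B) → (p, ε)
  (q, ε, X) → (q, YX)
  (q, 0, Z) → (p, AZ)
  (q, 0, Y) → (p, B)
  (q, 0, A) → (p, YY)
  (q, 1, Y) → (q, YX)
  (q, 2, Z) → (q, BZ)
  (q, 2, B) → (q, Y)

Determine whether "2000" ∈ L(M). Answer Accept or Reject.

(p, 2000, Z) ⊢ (p, 000, AZ) ⊢ (p, 00, XZ) ⊢ (q, 0, Z) ⊢ (p, ε, AZ)
All input consumed; state p ∈ F.

Accept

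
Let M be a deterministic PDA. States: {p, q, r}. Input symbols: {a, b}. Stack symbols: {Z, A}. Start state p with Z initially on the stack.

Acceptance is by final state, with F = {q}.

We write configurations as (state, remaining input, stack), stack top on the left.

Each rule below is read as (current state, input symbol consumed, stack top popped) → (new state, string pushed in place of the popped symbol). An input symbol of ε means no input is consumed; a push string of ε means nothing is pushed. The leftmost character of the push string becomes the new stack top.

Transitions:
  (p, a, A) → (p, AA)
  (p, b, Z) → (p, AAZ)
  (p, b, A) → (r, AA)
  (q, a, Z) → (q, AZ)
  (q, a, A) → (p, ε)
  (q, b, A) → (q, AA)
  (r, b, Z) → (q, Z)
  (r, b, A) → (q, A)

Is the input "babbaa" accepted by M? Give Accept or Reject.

Reject

(p, babbaa, Z) ⊢ (p, abbaa, AAZ) ⊢ (p, bbaa, AAAZ) ⊢ (r, baa, AAAAZ) ⊢ (q, aa, AAAAZ) ⊢ (p, a, AAAZ) ⊢ (p, ε, AAAAZ)
All input consumed; state p ∉ F and no further ε-move applies.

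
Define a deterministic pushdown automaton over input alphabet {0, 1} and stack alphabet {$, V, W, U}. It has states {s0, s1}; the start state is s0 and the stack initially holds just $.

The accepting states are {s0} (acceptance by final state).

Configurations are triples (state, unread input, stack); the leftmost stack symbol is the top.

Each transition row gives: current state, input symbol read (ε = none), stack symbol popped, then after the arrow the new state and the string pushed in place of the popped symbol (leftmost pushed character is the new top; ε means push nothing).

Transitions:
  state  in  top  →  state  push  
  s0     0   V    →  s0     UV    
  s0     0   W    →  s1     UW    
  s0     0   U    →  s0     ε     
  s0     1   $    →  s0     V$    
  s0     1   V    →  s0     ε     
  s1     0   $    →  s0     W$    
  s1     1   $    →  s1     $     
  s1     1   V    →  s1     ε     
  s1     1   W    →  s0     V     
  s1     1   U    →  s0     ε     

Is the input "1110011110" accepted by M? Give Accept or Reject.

(s0, 1110011110, $)
  read 1, top $: go to s0, push V$ → (s0, 110011110, V$)
  read 1, top V: go to s0, push ε → (s0, 10011110, $)
  read 1, top $: go to s0, push V$ → (s0, 0011110, V$)
  read 0, top V: go to s0, push UV → (s0, 011110, UV$)
  read 0, top U: go to s0, push ε → (s0, 11110, V$)
  read 1, top V: go to s0, push ε → (s0, 1110, $)
  read 1, top $: go to s0, push V$ → (s0, 110, V$)
  read 1, top V: go to s0, push ε → (s0, 10, $)
  read 1, top $: go to s0, push V$ → (s0, 0, V$)
  read 0, top V: go to s0, push UV → (s0, ε, UV$)
All input consumed; state s0 ∈ F.

Accept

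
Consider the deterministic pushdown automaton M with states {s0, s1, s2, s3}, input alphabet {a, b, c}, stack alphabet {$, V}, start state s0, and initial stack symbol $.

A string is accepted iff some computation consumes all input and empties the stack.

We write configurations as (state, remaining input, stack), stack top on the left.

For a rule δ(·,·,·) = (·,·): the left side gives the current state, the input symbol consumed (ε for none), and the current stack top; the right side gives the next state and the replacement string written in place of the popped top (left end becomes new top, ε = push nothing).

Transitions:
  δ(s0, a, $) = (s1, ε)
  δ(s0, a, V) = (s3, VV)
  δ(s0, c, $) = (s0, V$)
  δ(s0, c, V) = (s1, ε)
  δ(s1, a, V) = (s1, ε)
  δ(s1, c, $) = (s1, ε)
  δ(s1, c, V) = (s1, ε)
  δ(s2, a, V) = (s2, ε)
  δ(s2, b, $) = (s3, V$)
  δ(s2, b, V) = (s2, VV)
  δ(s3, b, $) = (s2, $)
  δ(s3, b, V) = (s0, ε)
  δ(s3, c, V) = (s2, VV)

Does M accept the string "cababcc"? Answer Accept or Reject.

(s0, cababcc, $) ⊢ (s0, ababcc, V$) ⊢ (s3, babcc, VV$) ⊢ (s0, abcc, V$) ⊢ (s3, bcc, VV$) ⊢ (s0, cc, V$) ⊢ (s1, c, $) ⊢ (s1, ε, ε)
All input consumed and the stack is empty.

Accept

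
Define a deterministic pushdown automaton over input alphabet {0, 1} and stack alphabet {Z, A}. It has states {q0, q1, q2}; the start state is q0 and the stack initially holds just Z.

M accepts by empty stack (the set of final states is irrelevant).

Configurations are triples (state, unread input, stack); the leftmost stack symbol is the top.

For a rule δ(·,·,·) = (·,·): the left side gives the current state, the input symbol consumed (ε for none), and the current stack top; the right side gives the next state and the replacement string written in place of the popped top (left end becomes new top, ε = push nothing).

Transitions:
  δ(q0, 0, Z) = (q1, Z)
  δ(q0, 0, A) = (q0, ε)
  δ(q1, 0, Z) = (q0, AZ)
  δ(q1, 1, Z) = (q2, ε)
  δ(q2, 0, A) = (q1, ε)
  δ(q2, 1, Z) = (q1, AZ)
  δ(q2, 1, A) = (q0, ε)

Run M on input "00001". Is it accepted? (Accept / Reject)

(q0, 00001, Z) ⊢ (q1, 0001, Z) ⊢ (q0, 001, AZ) ⊢ (q0, 01, Z) ⊢ (q1, 1, Z) ⊢ (q2, ε, ε)
All input consumed and the stack is empty.

Accept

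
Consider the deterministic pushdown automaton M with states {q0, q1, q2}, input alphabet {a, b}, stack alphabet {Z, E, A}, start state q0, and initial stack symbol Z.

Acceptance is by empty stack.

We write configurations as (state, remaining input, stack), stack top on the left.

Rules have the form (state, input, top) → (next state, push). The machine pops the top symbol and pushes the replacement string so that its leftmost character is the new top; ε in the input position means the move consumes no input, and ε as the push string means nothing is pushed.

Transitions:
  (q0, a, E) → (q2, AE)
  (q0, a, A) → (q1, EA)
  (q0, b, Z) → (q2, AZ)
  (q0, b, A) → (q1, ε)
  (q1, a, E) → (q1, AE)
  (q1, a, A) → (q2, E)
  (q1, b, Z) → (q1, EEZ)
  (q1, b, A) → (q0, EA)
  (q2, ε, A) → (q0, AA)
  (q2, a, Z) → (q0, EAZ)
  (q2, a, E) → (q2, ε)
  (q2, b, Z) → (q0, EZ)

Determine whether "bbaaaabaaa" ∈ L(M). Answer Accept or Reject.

(q0, bbaaaabaaa, Z) ⊢ (q2, baaaabaaa, AZ) ⊢ (q0, baaaabaaa, AAZ) ⊢ (q1, aaaabaaa, AZ) ⊢ (q2, aaabaaa, EZ) ⊢ (q2, aabaaa, Z) ⊢ (q0, abaaa, EAZ) ⊢ (q2, baaa, AEAZ) ⊢ (q0, baaa, AAEAZ) ⊢ (q1, aaa, AEAZ) ⊢ (q2, aa, EEAZ) ⊢ (q2, a, EAZ) ⊢ (q2, ε, AZ) ⊢ (q0, ε, AAZ)
All input consumed; stack is AAZ, not empty, and no further ε-move applies.

Reject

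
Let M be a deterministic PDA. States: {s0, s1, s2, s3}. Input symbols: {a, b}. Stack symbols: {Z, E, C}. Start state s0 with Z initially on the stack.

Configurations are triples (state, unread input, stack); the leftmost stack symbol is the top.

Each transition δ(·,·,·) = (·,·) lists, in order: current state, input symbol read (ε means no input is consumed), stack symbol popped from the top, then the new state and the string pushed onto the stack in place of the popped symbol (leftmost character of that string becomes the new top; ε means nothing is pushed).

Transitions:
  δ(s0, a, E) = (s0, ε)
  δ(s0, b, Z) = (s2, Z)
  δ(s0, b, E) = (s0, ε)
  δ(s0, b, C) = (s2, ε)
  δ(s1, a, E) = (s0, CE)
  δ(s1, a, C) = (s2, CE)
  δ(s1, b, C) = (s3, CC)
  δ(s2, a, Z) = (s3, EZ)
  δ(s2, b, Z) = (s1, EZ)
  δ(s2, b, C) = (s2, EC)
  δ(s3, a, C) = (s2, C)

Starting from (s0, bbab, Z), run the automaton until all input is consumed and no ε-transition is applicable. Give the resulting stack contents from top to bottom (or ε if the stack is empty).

(s0, bbab, Z) ⊢ (s2, bab, Z) ⊢ (s1, ab, EZ) ⊢ (s0, b, CEZ) ⊢ (s2, ε, EZ)
All input consumed in state s2 with stack EZ.

EZ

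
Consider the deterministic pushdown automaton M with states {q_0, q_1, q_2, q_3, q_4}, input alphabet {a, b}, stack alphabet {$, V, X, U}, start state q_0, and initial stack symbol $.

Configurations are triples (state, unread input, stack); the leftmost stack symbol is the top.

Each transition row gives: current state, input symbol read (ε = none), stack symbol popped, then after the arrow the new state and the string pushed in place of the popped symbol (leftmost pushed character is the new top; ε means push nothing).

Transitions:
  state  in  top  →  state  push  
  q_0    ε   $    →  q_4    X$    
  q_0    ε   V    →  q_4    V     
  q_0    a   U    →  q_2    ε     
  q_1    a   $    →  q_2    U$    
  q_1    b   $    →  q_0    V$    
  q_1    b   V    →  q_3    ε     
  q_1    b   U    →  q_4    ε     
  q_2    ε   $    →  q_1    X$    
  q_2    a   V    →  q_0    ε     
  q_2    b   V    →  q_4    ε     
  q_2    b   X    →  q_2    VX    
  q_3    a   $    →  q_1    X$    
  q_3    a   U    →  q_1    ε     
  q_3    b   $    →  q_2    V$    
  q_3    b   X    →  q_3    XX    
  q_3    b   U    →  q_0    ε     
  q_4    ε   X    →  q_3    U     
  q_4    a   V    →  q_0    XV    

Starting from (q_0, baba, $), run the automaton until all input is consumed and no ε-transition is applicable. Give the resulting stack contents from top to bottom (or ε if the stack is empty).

XV$

(q_0, baba, $) ⊢ (q_4, baba, X$) ⊢ (q_3, baba, U$) ⊢ (q_0, aba, $) ⊢ (q_4, aba, X$) ⊢ (q_3, aba, U$) ⊢ (q_1, ba, $) ⊢ (q_0, a, V$) ⊢ (q_4, a, V$) ⊢ (q_0, ε, XV$)
All input consumed in state q_0 with stack XV$.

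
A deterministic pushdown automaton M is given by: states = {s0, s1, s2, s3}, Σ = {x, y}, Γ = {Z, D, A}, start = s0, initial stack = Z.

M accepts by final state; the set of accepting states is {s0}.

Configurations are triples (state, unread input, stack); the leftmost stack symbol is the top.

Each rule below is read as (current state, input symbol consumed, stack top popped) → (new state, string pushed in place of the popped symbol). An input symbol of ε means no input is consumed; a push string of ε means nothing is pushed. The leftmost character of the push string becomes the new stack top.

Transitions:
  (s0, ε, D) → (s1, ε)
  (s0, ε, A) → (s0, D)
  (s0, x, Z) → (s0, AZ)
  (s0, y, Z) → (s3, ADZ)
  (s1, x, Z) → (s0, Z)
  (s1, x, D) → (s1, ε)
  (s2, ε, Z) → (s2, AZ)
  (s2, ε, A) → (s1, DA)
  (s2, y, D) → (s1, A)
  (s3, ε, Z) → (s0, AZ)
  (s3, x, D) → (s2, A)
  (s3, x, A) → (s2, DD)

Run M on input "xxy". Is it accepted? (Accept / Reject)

Reject

(s0, xxy, Z)
  read x, top Z: go to s0, push AZ → (s0, xy, AZ)
  ε-move, top A: go to s0, push D → (s0, xy, DZ)
  ε-move, top D: go to s1, push ε → (s1, xy, Z)
  read x, top Z: go to s0, push Z → (s0, y, Z)
  read y, top Z: go to s3, push ADZ → (s3, ε, ADZ)
All input consumed; state s3 ∉ F and no further ε-move applies.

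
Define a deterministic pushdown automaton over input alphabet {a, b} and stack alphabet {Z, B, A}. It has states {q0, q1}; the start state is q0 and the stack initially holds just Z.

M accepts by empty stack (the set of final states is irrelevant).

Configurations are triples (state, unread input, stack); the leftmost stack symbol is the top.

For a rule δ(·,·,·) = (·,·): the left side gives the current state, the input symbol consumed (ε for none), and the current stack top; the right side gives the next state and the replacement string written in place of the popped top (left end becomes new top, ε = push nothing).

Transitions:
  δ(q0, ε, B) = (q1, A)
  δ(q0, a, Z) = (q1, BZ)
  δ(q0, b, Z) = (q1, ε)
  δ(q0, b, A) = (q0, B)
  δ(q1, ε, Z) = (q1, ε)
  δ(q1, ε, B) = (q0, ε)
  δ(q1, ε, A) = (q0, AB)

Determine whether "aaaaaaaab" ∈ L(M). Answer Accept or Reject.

Accept

(q0, aaaaaaaab, Z)
  read a, top Z: go to q1, push BZ → (q1, aaaaaaab, BZ)
  ε-move, top B: go to q0, push ε → (q0, aaaaaaab, Z)
  read a, top Z: go to q1, push BZ → (q1, aaaaaab, BZ)
  ε-move, top B: go to q0, push ε → (q0, aaaaaab, Z)
  read a, top Z: go to q1, push BZ → (q1, aaaaab, BZ)
  ε-move, top B: go to q0, push ε → (q0, aaaaab, Z)
  read a, top Z: go to q1, push BZ → (q1, aaaab, BZ)
  ε-move, top B: go to q0, push ε → (q0, aaaab, Z)
  read a, top Z: go to q1, push BZ → (q1, aaab, BZ)
  ε-move, top B: go to q0, push ε → (q0, aaab, Z)
  read a, top Z: go to q1, push BZ → (q1, aab, BZ)
  ε-move, top B: go to q0, push ε → (q0, aab, Z)
  read a, top Z: go to q1, push BZ → (q1, ab, BZ)
  ε-move, top B: go to q0, push ε → (q0, ab, Z)
  read a, top Z: go to q1, push BZ → (q1, b, BZ)
  ε-move, top B: go to q0, push ε → (q0, b, Z)
  read b, top Z: go to q1, push ε → (q1, ε, ε)
All input consumed and the stack is empty.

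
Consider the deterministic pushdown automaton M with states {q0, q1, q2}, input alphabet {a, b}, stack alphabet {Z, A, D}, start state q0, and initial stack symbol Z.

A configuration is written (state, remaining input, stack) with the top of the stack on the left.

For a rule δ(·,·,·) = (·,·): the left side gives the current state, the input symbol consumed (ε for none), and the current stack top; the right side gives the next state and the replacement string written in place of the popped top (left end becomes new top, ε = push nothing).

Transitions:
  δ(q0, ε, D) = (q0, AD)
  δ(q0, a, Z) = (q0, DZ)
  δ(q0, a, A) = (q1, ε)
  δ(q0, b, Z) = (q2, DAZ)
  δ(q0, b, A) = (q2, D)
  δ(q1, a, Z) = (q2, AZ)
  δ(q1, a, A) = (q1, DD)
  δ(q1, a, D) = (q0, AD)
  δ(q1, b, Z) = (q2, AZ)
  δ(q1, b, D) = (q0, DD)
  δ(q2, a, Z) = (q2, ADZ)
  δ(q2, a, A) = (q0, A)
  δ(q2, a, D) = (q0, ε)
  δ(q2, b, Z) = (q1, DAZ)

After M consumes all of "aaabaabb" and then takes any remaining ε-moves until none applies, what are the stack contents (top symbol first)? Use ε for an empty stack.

(q0, aaabaabb, Z)
  read a, top Z: go to q0, push DZ → (q0, aabaabb, DZ)
  ε-move, top D: go to q0, push AD → (q0, aabaabb, ADZ)
  read a, top A: go to q1, push ε → (q1, abaabb, DZ)
  read a, top D: go to q0, push AD → (q0, baabb, ADZ)
  read b, top A: go to q2, push D → (q2, aabb, DDZ)
  read a, top D: go to q0, push ε → (q0, abb, DZ)
  ε-move, top D: go to q0, push AD → (q0, abb, ADZ)
  read a, top A: go to q1, push ε → (q1, bb, DZ)
  read b, top D: go to q0, push DD → (q0, b, DDZ)
  ε-move, top D: go to q0, push AD → (q0, b, ADDZ)
  read b, top A: go to q2, push D → (q2, ε, DDDZ)
All input consumed in state q2 with stack DDDZ.

DDDZ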